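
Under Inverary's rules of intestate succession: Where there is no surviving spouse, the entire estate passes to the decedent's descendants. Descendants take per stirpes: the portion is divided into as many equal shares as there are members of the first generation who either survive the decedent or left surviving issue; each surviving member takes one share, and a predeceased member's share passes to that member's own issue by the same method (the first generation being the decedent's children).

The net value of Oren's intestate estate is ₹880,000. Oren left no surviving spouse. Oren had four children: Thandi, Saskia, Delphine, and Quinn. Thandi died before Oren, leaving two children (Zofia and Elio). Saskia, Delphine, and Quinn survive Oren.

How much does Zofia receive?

Zofia receives ₹110,000.

The entire ₹880,000 passes to the descendants.
That amount (₹880,000) is divided into 4 shares of ₹220,000: Saskia, Delphine, and Quinn each take ₹220,000; Thandi's ₹220,000 share passes to Thandi's issue.
Thandi's share (₹220,000) is divided into 2 shares of ₹110,000: Zofia and Elio each take ₹110,000.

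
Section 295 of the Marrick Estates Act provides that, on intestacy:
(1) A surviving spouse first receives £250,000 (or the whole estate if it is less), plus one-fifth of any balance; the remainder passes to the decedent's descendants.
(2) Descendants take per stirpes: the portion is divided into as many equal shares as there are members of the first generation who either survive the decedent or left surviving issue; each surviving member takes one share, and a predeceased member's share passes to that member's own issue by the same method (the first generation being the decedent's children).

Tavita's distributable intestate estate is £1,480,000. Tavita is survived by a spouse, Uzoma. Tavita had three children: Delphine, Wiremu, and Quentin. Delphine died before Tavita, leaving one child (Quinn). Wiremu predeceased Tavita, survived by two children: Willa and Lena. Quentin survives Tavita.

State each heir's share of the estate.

Uzoma: £496,000; Quinn: £328,000; Willa: £164,000; Lena: £164,000; Quentin: £328,000

Uzoma first takes £250,000, leaving a balance of £1,230,000. Uzoma then takes one-fifth of the balance (£246,000), for a total of £496,000. The remaining £984,000 passes to the descendants.
The descendants' portion (£984,000) is divided into 3 shares of £328,000: Quentin takes £328,000; Delphine's £328,000 share passes to Delphine's issue; Wiremu's £328,000 share passes to Wiremu's issue.
Delphine's share (£328,000) passes entirely to Quinn.
Wiremu's share (£328,000) is divided into 2 shares of £164,000: Willa and Lena each take £164,000.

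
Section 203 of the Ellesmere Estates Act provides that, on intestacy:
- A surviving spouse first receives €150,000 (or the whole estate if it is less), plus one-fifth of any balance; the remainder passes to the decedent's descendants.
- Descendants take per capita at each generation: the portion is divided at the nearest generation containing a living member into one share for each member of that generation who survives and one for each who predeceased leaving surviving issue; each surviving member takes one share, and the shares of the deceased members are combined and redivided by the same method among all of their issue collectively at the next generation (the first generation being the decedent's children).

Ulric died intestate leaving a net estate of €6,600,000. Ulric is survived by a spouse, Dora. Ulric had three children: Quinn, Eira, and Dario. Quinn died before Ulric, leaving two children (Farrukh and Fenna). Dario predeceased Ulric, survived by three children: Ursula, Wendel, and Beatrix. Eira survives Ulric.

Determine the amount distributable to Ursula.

Dora first takes €150,000, leaving a balance of €6,450,000. Dora then takes one-fifth of the balance (€1,290,000), for a total of €1,440,000. The remaining €5,160,000 passes to the descendants.
The descendants' portion (€5,160,000) is divided at the children's generation into 3 shares of €1,720,000. Eira takes €1,720,000. The 2 shares of the deceased (Quinn and Dario) are combined into a pool of €3,440,000.
That pool (€3,440,000) is divided at the grandchildren's generation equally among Farrukh, Fenna, Ursula, Wendel, and Beatrix: €688,000 each.

Ursula receives €688,000.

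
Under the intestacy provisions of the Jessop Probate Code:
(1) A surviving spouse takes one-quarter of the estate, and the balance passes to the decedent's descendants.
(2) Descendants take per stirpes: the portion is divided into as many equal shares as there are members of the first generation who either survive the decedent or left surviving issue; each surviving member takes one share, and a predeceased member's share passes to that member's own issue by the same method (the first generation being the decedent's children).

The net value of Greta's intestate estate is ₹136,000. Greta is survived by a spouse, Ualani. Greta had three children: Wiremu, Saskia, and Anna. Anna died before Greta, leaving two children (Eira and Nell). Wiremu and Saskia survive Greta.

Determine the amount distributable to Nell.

Nell receives ₹17,000.

Ualani takes one-quarter of ₹136,000 = ₹34,000. The remaining ₹102,000 passes to the descendants.
The descendants' portion (₹102,000) is divided into 3 shares of ₹34,000: Wiremu and Saskia each take ₹34,000; Anna's ₹34,000 share passes to Anna's issue.
Anna's share (₹34,000) is divided into 2 shares of ₹17,000: Eira and Nell each take ₹17,000.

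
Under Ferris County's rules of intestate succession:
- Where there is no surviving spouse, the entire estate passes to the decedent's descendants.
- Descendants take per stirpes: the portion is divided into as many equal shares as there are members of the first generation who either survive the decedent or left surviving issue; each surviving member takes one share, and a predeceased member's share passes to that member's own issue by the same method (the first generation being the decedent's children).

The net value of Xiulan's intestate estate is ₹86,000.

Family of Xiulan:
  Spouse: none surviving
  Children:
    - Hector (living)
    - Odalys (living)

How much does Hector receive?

The entire ₹86,000 passes to the descendants.
That amount (₹86,000) is divided into 2 shares of ₹43,000: Hector and Odalys each take ₹43,000.

Hector receives ₹43,000.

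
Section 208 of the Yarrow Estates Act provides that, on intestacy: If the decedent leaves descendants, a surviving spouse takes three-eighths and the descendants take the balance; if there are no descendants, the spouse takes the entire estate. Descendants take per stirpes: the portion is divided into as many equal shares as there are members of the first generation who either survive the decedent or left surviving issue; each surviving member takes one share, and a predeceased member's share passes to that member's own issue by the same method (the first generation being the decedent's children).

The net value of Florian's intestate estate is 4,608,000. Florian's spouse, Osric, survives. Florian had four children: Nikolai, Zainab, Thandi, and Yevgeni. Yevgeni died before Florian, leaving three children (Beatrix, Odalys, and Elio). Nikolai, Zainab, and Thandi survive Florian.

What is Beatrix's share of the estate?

Beatrix receives 240,000.

Osric takes three-eighths of 4,608,000 = 1,728,000. The remaining 2,880,000 passes to the descendants.
The descendants' portion (2,880,000) is divided into 4 shares of 720,000: Nikolai, Zainab, and Thandi each take 720,000; Yevgeni's 720,000 share passes to Yevgeni's issue.
Yevgeni's share (720,000) is divided into 3 shares of 240,000: Beatrix, Odalys, and Elio each take 240,000.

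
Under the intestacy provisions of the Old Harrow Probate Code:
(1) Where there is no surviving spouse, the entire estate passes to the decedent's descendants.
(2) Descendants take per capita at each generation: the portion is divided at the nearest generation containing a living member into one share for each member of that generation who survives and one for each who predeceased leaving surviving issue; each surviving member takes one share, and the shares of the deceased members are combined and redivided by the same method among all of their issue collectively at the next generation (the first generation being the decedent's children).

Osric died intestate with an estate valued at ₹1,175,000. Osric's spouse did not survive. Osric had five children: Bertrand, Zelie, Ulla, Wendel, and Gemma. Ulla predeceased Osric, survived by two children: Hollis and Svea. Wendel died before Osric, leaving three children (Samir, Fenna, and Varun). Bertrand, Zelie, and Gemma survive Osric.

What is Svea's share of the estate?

The entire ₹1,175,000 passes to the descendants.
That amount (₹1,175,000) is divided at the children's generation into 5 shares of ₹235,000. Bertrand, Zelie, and Gemma each take ₹235,000. The 2 shares of the deceased (Ulla and Wendel) are combined into a pool of ₹470,000.
That pool (₹470,000) is divided at the grandchildren's generation equally among Hollis, Svea, Samir, Fenna, and Varun: ₹94,000 each.

Svea receives ₹94,000.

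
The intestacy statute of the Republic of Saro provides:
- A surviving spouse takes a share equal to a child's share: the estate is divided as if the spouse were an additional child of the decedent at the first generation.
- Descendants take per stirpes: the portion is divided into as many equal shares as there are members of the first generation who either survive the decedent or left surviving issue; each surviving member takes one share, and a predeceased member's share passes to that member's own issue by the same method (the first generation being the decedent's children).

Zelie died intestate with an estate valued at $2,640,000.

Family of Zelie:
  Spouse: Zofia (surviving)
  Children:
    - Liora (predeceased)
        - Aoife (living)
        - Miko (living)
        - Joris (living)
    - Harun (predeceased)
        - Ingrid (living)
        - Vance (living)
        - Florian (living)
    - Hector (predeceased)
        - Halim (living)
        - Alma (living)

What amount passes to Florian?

The spouse counts as an additional share at the children's level, so there are 4 primary shares of $660,000. Zofia takes one such share ($660,000).
The children's combined portion ($1,980,000) is divided into 3 shares of $660,000: Liora's $660,000 share passes to Liora's issue; Harun's $660,000 share passes to Harun's issue; Hector's $660,000 share passes to Hector's issue.
Liora's share ($660,000) is divided into 3 shares of $220,000: Aoife, Miko, and Joris each take $220,000.
Harun's share ($660,000) is divided into 3 shares of $220,000: Ingrid, Vance, and Florian each take $220,000.
Hector's share ($660,000) is divided into 2 shares of $330,000: Halim and Alma each take $330,000.

Florian receives $220,000.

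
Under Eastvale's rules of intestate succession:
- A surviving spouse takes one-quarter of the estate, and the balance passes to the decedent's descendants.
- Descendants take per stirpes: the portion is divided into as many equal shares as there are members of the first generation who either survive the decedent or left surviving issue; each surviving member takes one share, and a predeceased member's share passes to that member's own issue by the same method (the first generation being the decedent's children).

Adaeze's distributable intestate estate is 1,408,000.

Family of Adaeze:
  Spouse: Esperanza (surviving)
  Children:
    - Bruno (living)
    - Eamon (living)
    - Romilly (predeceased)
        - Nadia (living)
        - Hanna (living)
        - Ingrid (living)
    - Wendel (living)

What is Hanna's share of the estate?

Hanna receives 88,000.

Esperanza takes one-quarter of 1,408,000 = 352,000. The remaining 1,056,000 passes to the descendants.
The descendants' portion (1,056,000) is divided into 4 shares of 264,000: Bruno, Eamon, and Wendel each take 264,000; Romilly's 264,000 share passes to Romilly's issue.
Romilly's share (264,000) is divided into 3 shares of 88,000: Nadia, Hanna, and Ingrid each take 88,000.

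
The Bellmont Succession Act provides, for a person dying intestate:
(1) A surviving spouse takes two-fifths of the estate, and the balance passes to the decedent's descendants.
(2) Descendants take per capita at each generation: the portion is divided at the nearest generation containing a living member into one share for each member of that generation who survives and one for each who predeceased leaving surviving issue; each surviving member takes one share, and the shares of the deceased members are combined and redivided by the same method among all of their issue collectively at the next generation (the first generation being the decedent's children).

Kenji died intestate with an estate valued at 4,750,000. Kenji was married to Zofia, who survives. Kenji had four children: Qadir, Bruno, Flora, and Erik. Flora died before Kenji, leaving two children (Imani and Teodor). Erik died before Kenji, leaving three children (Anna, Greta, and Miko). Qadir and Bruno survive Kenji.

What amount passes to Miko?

Zofia takes two-fifths of 4,750,000 = 1,900,000. The remaining 2,850,000 passes to the descendants.
The descendants' portion (2,850,000) is divided at the children's generation into 4 shares of 712,500. Qadir and Bruno each take 712,500. The 2 shares of the deceased (Flora and Erik) are combined into a pool of 1,425,000.
That pool (1,425,000) is divided at the grandchildren's generation equally among Imani, Teodor, Anna, Greta, and Miko: 285,000 each.

Miko receives 285,000.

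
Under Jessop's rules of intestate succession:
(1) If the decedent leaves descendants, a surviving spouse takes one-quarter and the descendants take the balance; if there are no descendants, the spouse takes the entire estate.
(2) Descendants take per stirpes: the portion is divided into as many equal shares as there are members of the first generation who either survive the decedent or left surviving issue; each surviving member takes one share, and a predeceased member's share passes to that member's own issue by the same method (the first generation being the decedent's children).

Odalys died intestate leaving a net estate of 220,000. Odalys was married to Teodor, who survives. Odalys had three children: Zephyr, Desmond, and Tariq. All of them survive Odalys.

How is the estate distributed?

Teodor takes one-quarter of 220,000 = 55,000. The remaining 165,000 passes to the descendants.
The descendants' portion (165,000) is divided into 3 shares of 55,000: Zephyr, Desmond, and Tariq each take 55,000.

Teodor: 55,000; Zephyr: 55,000; Desmond: 55,000; Tariq: 55,000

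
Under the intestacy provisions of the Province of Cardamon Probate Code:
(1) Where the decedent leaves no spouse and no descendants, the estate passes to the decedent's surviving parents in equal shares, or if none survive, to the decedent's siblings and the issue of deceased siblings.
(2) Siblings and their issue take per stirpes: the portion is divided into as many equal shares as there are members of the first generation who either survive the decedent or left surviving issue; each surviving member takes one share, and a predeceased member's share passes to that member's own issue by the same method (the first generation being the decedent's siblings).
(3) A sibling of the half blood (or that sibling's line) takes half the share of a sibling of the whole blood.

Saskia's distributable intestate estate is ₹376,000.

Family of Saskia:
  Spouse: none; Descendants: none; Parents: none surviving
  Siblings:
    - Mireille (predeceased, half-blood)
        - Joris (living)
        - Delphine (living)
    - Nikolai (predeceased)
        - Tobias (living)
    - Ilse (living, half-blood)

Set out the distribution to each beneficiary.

The entire ₹376,000 passes to the siblings and their issue.
Counting each half-blood sibling's line as half a unit, there are 2 units in ₹376,000, so one unit is ₹188,000. Whole-blood lines (Nikolai) take ₹188,000 each; half-blood lines (Mireille and Ilse) take ₹94,000 each.
Mireille's share (₹94,000) is divided into 2 shares of ₹47,000: Joris and Delphine each take ₹47,000.
Nikolai's share (₹188,000) passes entirely to Tobias.

Joris: ₹47,000; Delphine: ₹47,000; Tobias: ₹188,000; Ilse: ₹94,000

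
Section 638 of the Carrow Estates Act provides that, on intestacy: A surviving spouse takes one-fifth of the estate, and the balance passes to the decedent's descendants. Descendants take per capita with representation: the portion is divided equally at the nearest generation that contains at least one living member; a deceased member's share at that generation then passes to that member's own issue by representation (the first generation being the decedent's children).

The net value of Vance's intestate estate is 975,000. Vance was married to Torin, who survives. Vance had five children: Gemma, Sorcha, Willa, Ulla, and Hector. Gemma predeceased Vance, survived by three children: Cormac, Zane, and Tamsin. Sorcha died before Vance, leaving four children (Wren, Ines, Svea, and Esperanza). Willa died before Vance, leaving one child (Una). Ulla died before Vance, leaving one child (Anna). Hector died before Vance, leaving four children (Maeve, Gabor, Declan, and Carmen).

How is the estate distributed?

Torin: 195,000; Cormac: 60,000; Zane: 60,000; Tamsin: 60,000; Wren: 60,000; Ines: 60,000; Svea: 60,000; Esperanza: 60,000; Una: 60,000; Anna: 60,000; Maeve: 60,000; Gabor: 60,000; Declan: 60,000; Carmen: 60,000

Torin takes one-fifth of 975,000 = 195,000. The remaining 780,000 passes to the descendants.
No child survives, so the initial division is made at the grandchildren's generation.
The descendants' portion (780,000) is divided into 13 shares of 60,000: Cormac, Zane, Tamsin, Wren, Ines, Svea, Esperanza, Una, Anna, Maeve, Gabor, Declan, and Carmen each take 60,000.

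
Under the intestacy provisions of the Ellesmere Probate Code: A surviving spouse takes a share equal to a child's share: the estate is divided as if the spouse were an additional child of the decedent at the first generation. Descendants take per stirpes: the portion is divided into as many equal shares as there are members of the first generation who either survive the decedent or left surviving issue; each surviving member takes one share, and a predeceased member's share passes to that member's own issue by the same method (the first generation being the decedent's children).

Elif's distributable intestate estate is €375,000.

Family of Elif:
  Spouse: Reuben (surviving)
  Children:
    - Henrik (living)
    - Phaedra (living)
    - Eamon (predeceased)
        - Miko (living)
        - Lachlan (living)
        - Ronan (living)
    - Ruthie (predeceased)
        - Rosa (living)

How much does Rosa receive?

Rosa receives €75,000.

The spouse counts as an additional share at the children's level, so there are 5 primary shares of €75,000. Reuben takes one such share (€75,000).
The children's combined portion (€300,000) is divided into 4 shares of €75,000: Henrik and Phaedra each take €75,000; Eamon's €75,000 share passes to Eamon's issue; Ruthie's €75,000 share passes to Ruthie's issue.
Eamon's share (€75,000) is divided into 3 shares of €25,000: Miko, Lachlan, and Ronan each take €25,000.
Ruthie's share (€75,000) passes entirely to Rosa.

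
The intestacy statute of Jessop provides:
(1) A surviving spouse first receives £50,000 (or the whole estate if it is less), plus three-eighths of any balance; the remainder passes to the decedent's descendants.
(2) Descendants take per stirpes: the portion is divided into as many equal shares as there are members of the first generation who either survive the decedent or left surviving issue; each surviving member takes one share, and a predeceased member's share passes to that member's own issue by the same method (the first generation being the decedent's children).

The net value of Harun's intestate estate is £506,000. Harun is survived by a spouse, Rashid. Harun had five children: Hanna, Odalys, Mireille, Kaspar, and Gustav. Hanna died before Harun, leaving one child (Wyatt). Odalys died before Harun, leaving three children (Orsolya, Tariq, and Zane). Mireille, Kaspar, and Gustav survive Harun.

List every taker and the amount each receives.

Rashid first takes £50,000, leaving a balance of £456,000. Rashid then takes three-eighths of the balance (£171,000), for a total of £221,000. The remaining £285,000 passes to the descendants.
The descendants' portion (£285,000) is divided into 5 shares of £57,000: Mireille, Kaspar, and Gustav each take £57,000; Hanna's £57,000 share passes to Hanna's issue; Odalys's £57,000 share passes to Odalys's issue.
Hanna's share (£57,000) passes entirely to Wyatt.
Odalys's share (£57,000) is divided into 3 shares of £19,000: Orsolya, Tariq, and Zane each take £19,000.

Rashid: £221,000; Wyatt: £57,000; Orsolya: £19,000; Tariq: £19,000; Zane: £19,000; Mireille: £57,000; Kaspar: £57,000; Gustav: £57,000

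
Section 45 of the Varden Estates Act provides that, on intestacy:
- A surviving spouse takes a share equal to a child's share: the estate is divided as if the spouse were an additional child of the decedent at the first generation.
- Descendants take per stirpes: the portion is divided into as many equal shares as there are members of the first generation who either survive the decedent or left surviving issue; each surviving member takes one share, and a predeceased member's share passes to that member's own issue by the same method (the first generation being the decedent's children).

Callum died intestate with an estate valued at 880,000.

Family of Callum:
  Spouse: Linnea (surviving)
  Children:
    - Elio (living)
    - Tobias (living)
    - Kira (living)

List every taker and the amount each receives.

The spouse counts as an additional share at the children's level, so there are 4 primary shares of 220,000. Linnea takes one such share (220,000).
The children's combined portion (660,000) is divided into 3 shares of 220,000: Elio, Tobias, and Kira each take 220,000.

Linnea: 220,000; Elio: 220,000; Tobias: 220,000; Kira: 220,000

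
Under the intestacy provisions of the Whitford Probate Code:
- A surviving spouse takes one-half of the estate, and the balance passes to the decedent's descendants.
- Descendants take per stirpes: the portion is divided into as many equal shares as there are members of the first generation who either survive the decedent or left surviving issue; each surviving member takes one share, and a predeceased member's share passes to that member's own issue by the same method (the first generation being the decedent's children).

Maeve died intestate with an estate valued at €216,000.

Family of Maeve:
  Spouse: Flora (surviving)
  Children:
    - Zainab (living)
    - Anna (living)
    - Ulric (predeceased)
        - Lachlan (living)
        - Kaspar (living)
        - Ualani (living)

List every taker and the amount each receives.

Flora takes one-half of €216,000 = €108,000. The remaining €108,000 passes to the descendants.
The descendants' portion (€108,000) is divided into 3 shares of €36,000: Zainab and Anna each take €36,000; Ulric's €36,000 share passes to Ulric's issue.
Ulric's share (€36,000) is divided into 3 shares of €12,000: Lachlan, Kaspar, and Ualani each take €12,000.

Flora: €108,000; Zainab: €36,000; Anna: €36,000; Lachlan: €12,000; Kaspar: €12,000; Ualani: €12,000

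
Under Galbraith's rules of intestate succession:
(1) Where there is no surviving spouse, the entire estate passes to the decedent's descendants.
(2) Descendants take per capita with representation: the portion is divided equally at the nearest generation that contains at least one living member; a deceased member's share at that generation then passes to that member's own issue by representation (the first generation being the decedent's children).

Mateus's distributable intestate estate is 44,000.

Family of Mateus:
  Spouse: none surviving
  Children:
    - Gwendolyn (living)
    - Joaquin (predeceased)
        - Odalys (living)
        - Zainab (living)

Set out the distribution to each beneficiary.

Gwendolyn: 22,000; Odalys: 11,000; Zainab: 11,000

The entire 44,000 passes to the descendants.
That amount (44,000) is divided into 2 shares of 22,000: Gwendolyn takes 22,000; Joaquin's 22,000 share passes to Joaquin's issue.
Joaquin's share (22,000) is divided into 2 shares of 11,000: Odalys and Zainab each take 11,000.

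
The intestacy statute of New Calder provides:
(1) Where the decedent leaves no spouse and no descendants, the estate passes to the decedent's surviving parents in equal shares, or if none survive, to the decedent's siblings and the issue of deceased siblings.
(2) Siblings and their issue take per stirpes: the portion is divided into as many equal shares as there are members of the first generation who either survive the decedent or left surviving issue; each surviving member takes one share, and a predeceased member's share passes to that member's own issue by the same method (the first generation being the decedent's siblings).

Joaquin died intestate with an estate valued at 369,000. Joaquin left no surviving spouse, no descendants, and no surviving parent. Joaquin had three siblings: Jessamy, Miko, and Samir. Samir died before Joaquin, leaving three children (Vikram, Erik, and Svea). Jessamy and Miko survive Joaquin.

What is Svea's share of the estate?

Svea receives 41,000.

The entire 369,000 passes to the siblings and their issue.
That amount (369,000) is divided into 3 shares of 123,000: Jessamy and Miko each take 123,000; Samir's 123,000 share passes to Samir's issue.
Samir's share (123,000) is divided into 3 shares of 41,000: Vikram, Erik, and Svea each take 41,000.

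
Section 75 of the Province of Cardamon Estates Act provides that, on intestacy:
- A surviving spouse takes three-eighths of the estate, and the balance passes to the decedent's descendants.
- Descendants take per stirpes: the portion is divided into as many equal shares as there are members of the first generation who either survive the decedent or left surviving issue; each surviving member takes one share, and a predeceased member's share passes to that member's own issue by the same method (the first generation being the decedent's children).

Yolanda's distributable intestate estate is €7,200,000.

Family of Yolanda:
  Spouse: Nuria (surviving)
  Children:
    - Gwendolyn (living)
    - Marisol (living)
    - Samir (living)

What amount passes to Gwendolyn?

Nuria takes three-eighths of €7,200,000 = €2,700,000. The remaining €4,500,000 passes to the descendants.
The descendants' portion (€4,500,000) is divided into 3 shares of €1,500,000: Gwendolyn, Marisol, and Samir each take €1,500,000.

Gwendolyn receives €1,500,000.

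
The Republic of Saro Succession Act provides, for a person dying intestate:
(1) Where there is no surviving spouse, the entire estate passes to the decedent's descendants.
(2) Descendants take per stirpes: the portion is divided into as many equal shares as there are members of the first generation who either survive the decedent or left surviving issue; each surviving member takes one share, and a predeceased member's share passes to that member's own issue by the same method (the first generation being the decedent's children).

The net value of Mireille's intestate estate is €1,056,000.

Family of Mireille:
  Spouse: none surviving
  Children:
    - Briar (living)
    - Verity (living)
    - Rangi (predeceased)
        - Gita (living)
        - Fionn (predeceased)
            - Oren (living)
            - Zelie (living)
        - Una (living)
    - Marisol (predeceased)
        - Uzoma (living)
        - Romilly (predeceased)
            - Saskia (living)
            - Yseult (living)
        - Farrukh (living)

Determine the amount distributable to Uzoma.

Uzoma receives €88,000.

The entire €1,056,000 passes to the descendants.
That amount (€1,056,000) is divided into 4 shares of €264,000: Briar and Verity each take €264,000; Rangi's €264,000 share passes to Rangi's issue; Marisol's €264,000 share passes to Marisol's issue.
Rangi's share (€264,000) is divided into 3 shares of €88,000: Gita and Una each take €88,000; Fionn's €88,000 share passes to Fionn's issue.
Fionn's share (€88,000) is divided into 2 shares of €44,000: Oren and Zelie each take €44,000.
Marisol's share (€264,000) is divided into 3 shares of €88,000: Uzoma and Farrukh each take €88,000; Romilly's €88,000 share passes to Romilly's issue.
Romilly's share (€88,000) is divided into 2 shares of €44,000: Saskia and Yseult each take €44,000.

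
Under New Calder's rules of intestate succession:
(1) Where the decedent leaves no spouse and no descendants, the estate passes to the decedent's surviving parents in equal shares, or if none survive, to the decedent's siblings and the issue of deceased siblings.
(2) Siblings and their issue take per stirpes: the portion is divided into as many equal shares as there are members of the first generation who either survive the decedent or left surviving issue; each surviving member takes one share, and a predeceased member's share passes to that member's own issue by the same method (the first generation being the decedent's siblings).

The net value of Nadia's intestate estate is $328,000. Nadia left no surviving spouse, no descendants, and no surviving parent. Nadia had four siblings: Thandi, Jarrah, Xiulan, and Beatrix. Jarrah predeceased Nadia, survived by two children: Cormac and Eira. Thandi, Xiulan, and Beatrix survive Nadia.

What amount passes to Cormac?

The entire $328,000 passes to the siblings and their issue.
That amount ($328,000) is divided into 4 shares of $82,000: Thandi, Xiulan, and Beatrix each take $82,000; Jarrah's $82,000 share passes to Jarrah's issue.
Jarrah's share ($82,000) is divided into 2 shares of $41,000: Cormac and Eira each take $41,000.

Cormac receives $41,000.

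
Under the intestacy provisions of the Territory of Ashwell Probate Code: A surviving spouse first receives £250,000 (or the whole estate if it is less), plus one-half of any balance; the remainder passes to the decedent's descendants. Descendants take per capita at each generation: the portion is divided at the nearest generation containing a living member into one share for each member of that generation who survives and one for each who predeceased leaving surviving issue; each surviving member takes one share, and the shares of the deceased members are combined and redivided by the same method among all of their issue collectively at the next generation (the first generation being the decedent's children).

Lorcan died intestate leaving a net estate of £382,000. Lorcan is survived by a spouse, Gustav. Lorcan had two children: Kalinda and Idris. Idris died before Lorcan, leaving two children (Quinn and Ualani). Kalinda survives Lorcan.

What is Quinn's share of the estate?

Gustav first takes £250,000, leaving a balance of £132,000. Gustav then takes one-half of the balance (£66,000), for a total of £316,000. The remaining £66,000 passes to the descendants.
The descendants' portion (£66,000) is divided at the children's generation into 2 shares of £33,000. Kalinda takes £33,000. The remaining share for the deceased Idris (£33,000) is carried to the next generation.
That pool (£33,000) is divided at the grandchildren's generation equally among Quinn and Ualani: £16,500 each.

Quinn receives £16,500.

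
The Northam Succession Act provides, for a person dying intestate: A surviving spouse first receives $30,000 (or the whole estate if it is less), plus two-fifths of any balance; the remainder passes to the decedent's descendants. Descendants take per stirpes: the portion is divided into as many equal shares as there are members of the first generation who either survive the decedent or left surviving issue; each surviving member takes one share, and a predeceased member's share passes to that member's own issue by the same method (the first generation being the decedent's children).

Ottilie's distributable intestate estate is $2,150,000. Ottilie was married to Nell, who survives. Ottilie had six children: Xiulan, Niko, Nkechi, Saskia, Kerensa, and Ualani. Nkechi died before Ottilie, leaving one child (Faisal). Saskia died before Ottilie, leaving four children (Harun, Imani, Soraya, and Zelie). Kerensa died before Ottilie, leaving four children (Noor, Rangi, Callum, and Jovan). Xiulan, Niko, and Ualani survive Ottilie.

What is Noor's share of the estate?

Nell first takes $30,000, leaving a balance of $2,120,000. Nell then takes two-fifths of the balance ($848,000), for a total of $878,000. The remaining $1,272,000 passes to the descendants.
The descendants' portion ($1,272,000) is divided into 6 shares of $212,000: Xiulan, Niko, and Ualani each take $212,000; Nkechi's $212,000 share passes to Nkechi's issue; Saskia's $212,000 share passes to Saskia's issue; Kerensa's $212,000 share passes to Kerensa's issue.
Nkechi's share ($212,000) passes entirely to Faisal.
Saskia's share ($212,000) is divided into 4 shares of $53,000: Harun, Imani, Soraya, and Zelie each take $53,000.
Kerensa's share ($212,000) is divided into 4 shares of $53,000: Noor, Rangi, Callum, and Jovan each take $53,000.

Noor receives $53,000.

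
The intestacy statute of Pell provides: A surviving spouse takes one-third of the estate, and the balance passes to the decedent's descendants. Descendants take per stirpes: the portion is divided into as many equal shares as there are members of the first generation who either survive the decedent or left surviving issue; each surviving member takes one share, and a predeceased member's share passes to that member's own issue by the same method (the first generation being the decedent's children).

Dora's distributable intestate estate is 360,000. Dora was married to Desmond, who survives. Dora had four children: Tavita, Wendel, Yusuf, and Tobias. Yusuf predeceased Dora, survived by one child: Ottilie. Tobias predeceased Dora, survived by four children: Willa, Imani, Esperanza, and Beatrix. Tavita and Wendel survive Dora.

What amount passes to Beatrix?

Desmond takes one-third of 360,000 = 120,000. The remaining 240,000 passes to the descendants.
The descendants' portion (240,000) is divided into 4 shares of 60,000: Tavita and Wendel each take 60,000; Yusuf's 60,000 share passes to Yusuf's issue; Tobias's 60,000 share passes to Tobias's issue.
Yusuf's share (60,000) passes entirely to Ottilie.
Tobias's share (60,000) is divided into 4 shares of 15,000: Willa, Imani, Esperanza, and Beatrix each take 15,000.

Beatrix receives 15,000.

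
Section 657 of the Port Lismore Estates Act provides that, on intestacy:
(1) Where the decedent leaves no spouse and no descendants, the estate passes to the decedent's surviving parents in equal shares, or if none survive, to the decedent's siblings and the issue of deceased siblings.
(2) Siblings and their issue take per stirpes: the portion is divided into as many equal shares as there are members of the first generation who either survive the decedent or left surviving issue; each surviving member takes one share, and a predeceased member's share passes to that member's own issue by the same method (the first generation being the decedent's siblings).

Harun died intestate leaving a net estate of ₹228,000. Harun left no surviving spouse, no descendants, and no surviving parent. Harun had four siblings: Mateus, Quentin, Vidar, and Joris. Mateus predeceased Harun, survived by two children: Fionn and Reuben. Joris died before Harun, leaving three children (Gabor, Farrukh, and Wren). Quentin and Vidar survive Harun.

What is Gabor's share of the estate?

Gabor receives ₹19,000.

The entire ₹228,000 passes to the siblings and their issue.
That amount (₹228,000) is divided into 4 shares of ₹57,000: Quentin and Vidar each take ₹57,000; Mateus's ₹57,000 share passes to Mateus's issue; Joris's ₹57,000 share passes to Joris's issue.
Mateus's share (₹57,000) is divided into 2 shares of ₹28,500: Fionn and Reuben each take ₹28,500.
Joris's share (₹57,000) is divided into 3 shares of ₹19,000: Gabor, Farrukh, and Wren each take ₹19,000.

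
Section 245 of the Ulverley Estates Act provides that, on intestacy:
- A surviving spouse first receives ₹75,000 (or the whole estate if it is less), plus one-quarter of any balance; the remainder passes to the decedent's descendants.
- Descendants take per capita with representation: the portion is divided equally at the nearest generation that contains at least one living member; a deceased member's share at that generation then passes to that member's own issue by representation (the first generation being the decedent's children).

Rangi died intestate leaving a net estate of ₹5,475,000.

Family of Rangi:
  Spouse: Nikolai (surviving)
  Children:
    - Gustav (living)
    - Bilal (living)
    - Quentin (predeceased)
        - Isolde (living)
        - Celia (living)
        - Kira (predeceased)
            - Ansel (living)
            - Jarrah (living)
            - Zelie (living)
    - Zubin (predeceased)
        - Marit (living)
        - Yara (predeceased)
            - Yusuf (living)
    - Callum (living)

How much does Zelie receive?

Zelie receives ₹90,000.

Nikolai first takes ₹75,000, leaving a balance of ₹5,400,000. Nikolai then takes one-quarter of the balance (₹1,350,000), for a total of ₹1,425,000. The remaining ₹4,050,000 passes to the descendants.
The descendants' portion (₹4,050,000) is divided into 5 shares of ₹810,000: Gustav, Bilal, and Callum each take ₹810,000; Quentin's ₹810,000 share passes to Quentin's issue; Zubin's ₹810,000 share passes to Zubin's issue.
Quentin's share (₹810,000) is divided into 3 shares of ₹270,000: Isolde and Celia each take ₹270,000; Kira's ₹270,000 share passes to Kira's issue.
Kira's share (₹270,000) is divided into 3 shares of ₹90,000: Ansel, Jarrah, and Zelie each take ₹90,000.
Zubin's share (₹810,000) is divided into 2 shares of ₹405,000: Marit takes ₹405,000; Yara's ₹405,000 share passes to Yara's issue.
Yara's share (₹405,000) passes entirely to Yusuf.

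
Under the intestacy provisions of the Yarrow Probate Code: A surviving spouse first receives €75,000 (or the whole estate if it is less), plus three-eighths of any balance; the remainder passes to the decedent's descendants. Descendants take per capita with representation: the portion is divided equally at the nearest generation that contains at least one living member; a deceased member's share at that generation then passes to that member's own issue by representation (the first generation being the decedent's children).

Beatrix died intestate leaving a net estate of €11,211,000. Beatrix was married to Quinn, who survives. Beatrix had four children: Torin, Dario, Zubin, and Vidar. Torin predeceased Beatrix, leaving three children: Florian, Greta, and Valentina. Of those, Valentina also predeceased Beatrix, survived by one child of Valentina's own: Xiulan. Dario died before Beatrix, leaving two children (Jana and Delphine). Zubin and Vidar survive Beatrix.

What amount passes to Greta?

Greta receives €580,000.

Quinn first takes €75,000, leaving a balance of €11,136,000. Quinn then takes three-eighths of the balance (€4,176,000), for a total of €4,251,000. The remaining €6,960,000 passes to the descendants.
The descendants' portion (€6,960,000) is divided into 4 shares of €1,740,000: Zubin and Vidar each take €1,740,000; Torin's €1,740,000 share passes to Torin's issue; Dario's €1,740,000 share passes to Dario's issue.
Torin's share (€1,740,000) is divided into 3 shares of €580,000: Florian and Greta each take €580,000; Valentina's €580,000 share passes to Valentina's issue.
Valentina's share (€580,000) passes entirely to Xiulan.
Dario's share (€1,740,000) is divided into 2 shares of €870,000: Jana and Delphine each take €870,000.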